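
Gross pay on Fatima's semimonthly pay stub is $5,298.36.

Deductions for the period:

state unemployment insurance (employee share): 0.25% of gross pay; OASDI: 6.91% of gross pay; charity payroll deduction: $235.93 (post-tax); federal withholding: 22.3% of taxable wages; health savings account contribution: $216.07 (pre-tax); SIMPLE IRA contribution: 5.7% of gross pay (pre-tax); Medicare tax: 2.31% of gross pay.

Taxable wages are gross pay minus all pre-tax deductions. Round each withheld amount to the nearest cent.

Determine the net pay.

Health savings account contribution: $216.07
SIMPLE IRA contribution: $5,298.36 × 0.057 = $302.01
Pre-tax total = $216.07 + $302.01 = $518.08
Taxable wages = $5,298.36 − $518.08 = $4,780.28
Federal withholding: $4,780.28 × 0.223 = $1,066.00
Medicare tax: $5,298.36 × 0.0231 = $122.39
OASDI: $5,298.36 × 0.0691 = $366.12
State unemployment insurance (employee share): $5,298.36 × 0.0025 = $13.25
Charity payroll deduction: $235.93
Total deductions = $216.07 + $302.01 + $1,066.00 + $122.39 + $366.12 + $13.25 + $235.93 = $2,321.77
Net pay = $5,298.36 − $2,321.77 = $2,976.59

$2,976.59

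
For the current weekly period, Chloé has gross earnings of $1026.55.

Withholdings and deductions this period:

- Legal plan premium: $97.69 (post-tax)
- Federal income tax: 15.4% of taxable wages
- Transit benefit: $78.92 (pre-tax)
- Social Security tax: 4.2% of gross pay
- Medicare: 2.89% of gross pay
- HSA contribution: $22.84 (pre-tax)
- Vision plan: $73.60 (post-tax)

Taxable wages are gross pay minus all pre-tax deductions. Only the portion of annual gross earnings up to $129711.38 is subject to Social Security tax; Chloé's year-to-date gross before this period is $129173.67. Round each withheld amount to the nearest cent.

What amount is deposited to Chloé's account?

HSA contribution: $22.84
Transit benefit: $78.92
Pre-tax total = $22.84 + $78.92 = $101.76
Taxable wages = $1026.55 − $101.76 = $924.79
Federal income tax: $924.79 × 0.154 = $142.42
Social Security tax: only $129711.38 − $129173.67 = $537.71 of this check is subject → $537.71 × 0.042 = $22.58
Medicare: $1026.55 × 0.0289 = $29.67
Legal plan premium: $97.69
Vision plan: $73.60
Total deductions = $22.84 + $78.92 + $142.42 + $22.58 + $29.67 + $97.69 + $73.60 = $467.72
Net pay = $1026.55 − $467.72 = $558.83

$558.83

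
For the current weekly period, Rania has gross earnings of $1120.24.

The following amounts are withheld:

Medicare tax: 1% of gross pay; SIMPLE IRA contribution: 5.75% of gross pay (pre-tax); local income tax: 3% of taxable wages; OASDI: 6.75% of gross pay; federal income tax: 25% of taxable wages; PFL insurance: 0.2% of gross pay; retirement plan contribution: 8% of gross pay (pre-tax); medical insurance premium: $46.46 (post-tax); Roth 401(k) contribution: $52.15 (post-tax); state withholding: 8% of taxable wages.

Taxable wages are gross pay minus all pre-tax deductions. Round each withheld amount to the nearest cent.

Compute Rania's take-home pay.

$430.70

SIMPLE IRA contribution: $1120.24 × 0.0575 = $64.41
Retirement plan contribution: $1120.24 × 0.08 = $89.62
Pre-tax total = $64.41 + $89.62 = $154.03
Taxable wages = $1120.24 − $154.03 = $966.21
Federal income tax: $966.21 × 0.25 = $241.55
Local income tax: $966.21 × 0.03 = $28.99
State withholding: $966.21 × 0.08 = $77.30
PFL insurance: $1120.24 × 0.002 = $2.24
OASDI: $1120.24 × 0.0675 = $75.62
Medicare tax: $1120.24 × 0.01 = $11.20
Medical insurance premium: $46.46
Roth 401(k) contribution: $52.15
Total deductions = $64.41 + $89.62 + $241.55 + $28.99 + $77.30 + $2.24 + $75.62 + $11.20 + $46.46 + $52.15 = $689.54
Net pay = $1120.24 − $689.54 = $430.70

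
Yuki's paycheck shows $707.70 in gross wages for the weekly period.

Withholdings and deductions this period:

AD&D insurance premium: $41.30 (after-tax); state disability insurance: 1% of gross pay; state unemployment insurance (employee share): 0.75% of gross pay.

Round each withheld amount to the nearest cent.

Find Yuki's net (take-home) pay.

State disability insurance: $707.70 × 0.01 = $7.08
State unemployment insurance (employee share): $707.70 × 0.0075 = $5.31
AD&D insurance premium: $41.30
Total deductions = $7.08 + $5.31 + $41.30 = $53.69
Net pay = $707.70 − $53.69 = $654.01

$654.01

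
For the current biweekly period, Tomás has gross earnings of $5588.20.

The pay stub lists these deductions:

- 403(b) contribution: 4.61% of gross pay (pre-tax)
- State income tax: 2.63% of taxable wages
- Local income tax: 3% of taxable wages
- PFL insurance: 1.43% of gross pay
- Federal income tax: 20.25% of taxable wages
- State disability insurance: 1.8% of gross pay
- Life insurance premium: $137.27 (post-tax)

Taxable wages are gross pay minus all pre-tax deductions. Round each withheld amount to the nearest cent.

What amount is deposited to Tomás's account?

403(b) contribution: $5588.20 × 0.0461 = $257.62
Taxable wages = $5588.20 − $257.62 = $5330.58
State income tax: $5330.58 × 0.0263 = $140.19
Local income tax: $5330.58 × 0.03 = $159.92
Federal income tax: $5330.58 × 0.2025 = $1079.44
PFL insurance: $5588.20 × 0.0143 = $79.91
State disability insurance: $5588.20 × 0.018 = $100.59
Life insurance premium: $137.27
Total deductions = $257.62 + $140.19 + $159.92 + $1079.44 + $79.91 + $100.59 + $137.27 = $1954.94
Net pay = $5588.20 − $1954.94 = $3633.26

$3633.26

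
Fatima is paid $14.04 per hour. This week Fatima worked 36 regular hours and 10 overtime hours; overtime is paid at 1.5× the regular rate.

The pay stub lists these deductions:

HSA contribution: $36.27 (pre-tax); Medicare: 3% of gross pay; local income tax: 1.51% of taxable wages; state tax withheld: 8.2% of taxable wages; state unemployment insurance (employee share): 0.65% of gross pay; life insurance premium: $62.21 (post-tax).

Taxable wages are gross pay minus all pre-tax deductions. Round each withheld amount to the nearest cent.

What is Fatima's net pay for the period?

$525.43

Regular pay: 36 × $14.04 = $505.44
Overtime pay: 10 × $14.04 × 1.5 = $210.60
Gross pay = $505.44 + $210.60 = $716.04
HSA contribution: $36.27
Taxable wages = $716.04 − $36.27 = $679.77
Local income tax: $679.77 × 0.0151 = $10.26
State tax withheld: $679.77 × 0.082 = $55.74
Medicare: $716.04 × 0.03 = $21.48
State unemployment insurance (employee share): $716.04 × 0.0065 = $4.65
Life insurance premium: $62.21
Total deductions = $36.27 + $10.26 + $55.74 + $21.48 + $4.65 + $62.21 = $190.61
Net pay = $716.04 − $190.61 = $525.43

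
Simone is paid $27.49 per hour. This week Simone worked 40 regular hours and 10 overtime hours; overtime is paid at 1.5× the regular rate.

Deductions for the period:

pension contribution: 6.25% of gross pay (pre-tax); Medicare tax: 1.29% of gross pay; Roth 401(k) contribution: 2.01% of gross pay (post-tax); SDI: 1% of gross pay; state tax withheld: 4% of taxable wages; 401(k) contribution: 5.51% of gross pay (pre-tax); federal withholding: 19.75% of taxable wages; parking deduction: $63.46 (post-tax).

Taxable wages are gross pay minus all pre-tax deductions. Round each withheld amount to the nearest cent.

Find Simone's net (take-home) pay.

$888.81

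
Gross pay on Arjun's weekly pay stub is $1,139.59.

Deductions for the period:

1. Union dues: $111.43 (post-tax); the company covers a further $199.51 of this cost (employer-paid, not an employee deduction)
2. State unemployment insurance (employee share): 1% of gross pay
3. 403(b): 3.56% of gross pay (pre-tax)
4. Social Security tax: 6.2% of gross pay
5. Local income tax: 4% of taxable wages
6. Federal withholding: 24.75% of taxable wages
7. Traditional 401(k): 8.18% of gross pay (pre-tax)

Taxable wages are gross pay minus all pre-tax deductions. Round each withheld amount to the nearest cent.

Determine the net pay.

$523.15

403(b): $1,139.59 × 0.0356 = $40.57
Traditional 401(k): $1,139.59 × 0.0818 = $93.22
Pre-tax total = $40.57 + $93.22 = $133.79
Taxable wages = $1,139.59 − $133.79 = $1,005.80
Federal withholding: $1,005.80 × 0.2475 = $248.94
Local income tax: $1,005.80 × 0.04 = $40.23
State unemployment insurance (employee share): $1,139.59 × 0.01 = $11.40
Social Security tax: $1,139.59 × 0.062 = $70.65
Union dues: $111.43
(Employer's $199.51 toward union dues is not withheld from the employee.)
Total deductions = $40.57 + $93.22 + $248.94 + $40.23 + $11.40 + $70.65 + $111.43 = $616.44
Net pay = $1,139.59 − $616.44 = $523.15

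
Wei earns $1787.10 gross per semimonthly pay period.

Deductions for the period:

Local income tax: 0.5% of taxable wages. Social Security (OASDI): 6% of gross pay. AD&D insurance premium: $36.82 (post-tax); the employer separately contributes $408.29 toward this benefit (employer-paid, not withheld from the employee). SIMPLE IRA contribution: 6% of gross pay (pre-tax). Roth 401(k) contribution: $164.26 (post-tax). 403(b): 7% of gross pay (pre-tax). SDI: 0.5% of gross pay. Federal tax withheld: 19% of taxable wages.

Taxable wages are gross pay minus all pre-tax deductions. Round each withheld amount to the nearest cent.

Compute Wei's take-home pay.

403(b): $1787.10 × 0.07 = $125.10
SIMPLE IRA contribution: $1787.10 × 0.06 = $107.23
Pre-tax total = $125.10 + $107.23 = $232.33
Taxable wages = $1787.10 − $232.33 = $1554.77
Local income tax: $1554.77 × 0.005 = $7.77
Federal tax withheld: $1554.77 × 0.19 = $295.41
Social Security (OASDI): $1787.10 × 0.06 = $107.23
SDI: $1787.10 × 0.005 = $8.94
Roth 401(k) contribution: $164.26
AD&D insurance premium: $36.82
(Employer's $408.29 toward AD&D insurance premium is not withheld from the employee.)
Total deductions = $125.10 + $107.23 + $7.77 + $295.41 + $107.23 + $8.94 + $164.26 + $36.82 = $852.76
Net pay = $1787.10 − $852.76 = $934.34

$934.34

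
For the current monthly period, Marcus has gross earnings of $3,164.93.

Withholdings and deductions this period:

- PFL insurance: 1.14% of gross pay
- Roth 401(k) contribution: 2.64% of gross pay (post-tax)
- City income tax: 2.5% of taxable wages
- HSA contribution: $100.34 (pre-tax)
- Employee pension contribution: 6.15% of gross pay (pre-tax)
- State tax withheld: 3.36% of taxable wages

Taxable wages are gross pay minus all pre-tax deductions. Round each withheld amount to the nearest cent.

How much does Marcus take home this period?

Employee pension contribution: $3,164.93 × 0.0615 = $194.64
HSA contribution: $100.34
Pre-tax total = $194.64 + $100.34 = $294.98
Taxable wages = $3,164.93 − $294.98 = $2,869.95
State tax withheld: $2,869.95 × 0.0336 = $96.43
City income tax: $2,869.95 × 0.025 = $71.75
PFL insurance: $3,164.93 × 0.0114 = $36.08
Roth 401(k) contribution: $3,164.93 × 0.0264 = $83.55
Total deductions = $194.64 + $100.34 + $96.43 + $71.75 + $36.08 + $83.55 = $582.79
Net pay = $3,164.93 − $582.79 = $2,582.14

$2,582.14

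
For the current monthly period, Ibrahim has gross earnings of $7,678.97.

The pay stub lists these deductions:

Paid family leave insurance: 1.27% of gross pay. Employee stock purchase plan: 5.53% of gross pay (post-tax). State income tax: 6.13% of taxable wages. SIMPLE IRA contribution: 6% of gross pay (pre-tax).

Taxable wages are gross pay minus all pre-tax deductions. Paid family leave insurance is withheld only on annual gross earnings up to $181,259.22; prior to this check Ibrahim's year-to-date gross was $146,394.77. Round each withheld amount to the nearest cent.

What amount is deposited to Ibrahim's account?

SIMPLE IRA contribution: $7,678.97 × 0.06 = $460.74
Taxable wages = $7,678.97 − $460.74 = $7,218.23
State income tax: $7,218.23 × 0.0613 = $442.48
Paid family leave insurance: cap not yet reached, full $7,678.97 is subject → $7,678.97 × 0.0127 = $97.52
Employee stock purchase plan: $7,678.97 × 0.0553 = $424.65
Total deductions = $460.74 + $442.48 + $97.52 + $424.65 = $1,425.39
Net pay = $7,678.97 − $1,425.39 = $6,253.58

$6,253.58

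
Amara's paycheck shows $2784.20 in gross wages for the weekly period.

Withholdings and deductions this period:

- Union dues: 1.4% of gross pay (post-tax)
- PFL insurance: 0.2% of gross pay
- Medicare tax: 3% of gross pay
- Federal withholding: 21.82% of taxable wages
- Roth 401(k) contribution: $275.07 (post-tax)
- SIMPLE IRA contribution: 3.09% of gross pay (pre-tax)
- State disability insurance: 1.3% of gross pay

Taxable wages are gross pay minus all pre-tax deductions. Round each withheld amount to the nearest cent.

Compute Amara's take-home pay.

$1670.09

SIMPLE IRA contribution: $2784.20 × 0.0309 = $86.03
Taxable wages = $2784.20 − $86.03 = $2698.17
Federal withholding: $2698.17 × 0.2182 = $588.74
State disability insurance: $2784.20 × 0.013 = $36.19
PFL insurance: $2784.20 × 0.002 = $5.57
Medicare tax: $2784.20 × 0.03 = $83.53
Roth 401(k) contribution: $275.07
Union dues: $2784.20 × 0.014 = $38.98
Total deductions = $86.03 + $588.74 + $36.19 + $5.57 + $83.53 + $275.07 + $38.98 = $1114.11
Net pay = $2784.20 − $1114.11 = $1670.09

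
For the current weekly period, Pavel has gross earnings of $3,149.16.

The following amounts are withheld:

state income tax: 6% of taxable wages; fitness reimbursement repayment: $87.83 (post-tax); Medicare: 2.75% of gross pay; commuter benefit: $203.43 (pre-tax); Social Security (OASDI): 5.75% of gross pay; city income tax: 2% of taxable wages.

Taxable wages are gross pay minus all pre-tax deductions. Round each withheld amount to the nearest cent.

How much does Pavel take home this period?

Commuter benefit: $203.43
Taxable wages = $3,149.16 − $203.43 = $2,945.73
City income tax: $2,945.73 × 0.02 = $58.91
State income tax: $2,945.73 × 0.06 = $176.74
Social Security (OASDI): $3,149.16 × 0.0575 = $181.08
Medicare: $3,149.16 × 0.0275 = $86.60
Fitness reimbursement repayment: $87.83
Total deductions = $203.43 + $58.91 + $176.74 + $181.08 + $86.60 + $87.83 = $794.59
Net pay = $3,149.16 − $794.59 = $2,354.57

$2,354.57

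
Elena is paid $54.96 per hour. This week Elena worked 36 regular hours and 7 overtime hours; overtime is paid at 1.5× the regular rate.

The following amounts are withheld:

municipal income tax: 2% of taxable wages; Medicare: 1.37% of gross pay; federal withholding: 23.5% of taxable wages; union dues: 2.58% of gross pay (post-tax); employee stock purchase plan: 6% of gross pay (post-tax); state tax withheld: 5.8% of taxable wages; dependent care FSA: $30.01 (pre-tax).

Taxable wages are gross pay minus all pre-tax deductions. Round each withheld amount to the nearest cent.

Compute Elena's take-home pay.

$1480.82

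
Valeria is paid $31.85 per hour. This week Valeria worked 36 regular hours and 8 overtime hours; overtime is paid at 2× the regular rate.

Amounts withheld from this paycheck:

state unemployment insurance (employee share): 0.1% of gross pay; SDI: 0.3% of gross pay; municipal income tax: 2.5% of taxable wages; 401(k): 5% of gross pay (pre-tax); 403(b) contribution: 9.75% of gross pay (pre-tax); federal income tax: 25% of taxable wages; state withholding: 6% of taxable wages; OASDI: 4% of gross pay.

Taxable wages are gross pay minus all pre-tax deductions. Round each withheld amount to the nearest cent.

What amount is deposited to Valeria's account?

Regular pay: 36 × $31.85 = $1,146.60
Overtime pay: 8 × $31.85 × 2 = $509.60
Gross pay = $1,146.60 + $509.60 = $1,656.20
401(k): $1,656.20 × 0.05 = $82.81
403(b) contribution: $1,656.20 × 0.0975 = $161.48
Pre-tax total = $82.81 + $161.48 = $244.29
Taxable wages = $1,656.20 − $244.29 = $1,411.91
Municipal income tax: $1,411.91 × 0.025 = $35.30
State withholding: $1,411.91 × 0.06 = $84.71
Federal income tax: $1,411.91 × 0.25 = $352.98
OASDI: $1,656.20 × 0.04 = $66.25
SDI: $1,656.20 × 0.003 = $4.97
State unemployment insurance (employee share): $1,656.20 × 0.001 = $1.66
Total deductions = $82.81 + $161.48 + $35.30 + $84.71 + $352.98 + $66.25 + $4.97 + $1.66 = $790.16
Net pay = $1,656.20 − $790.16 = $866.04

$866.04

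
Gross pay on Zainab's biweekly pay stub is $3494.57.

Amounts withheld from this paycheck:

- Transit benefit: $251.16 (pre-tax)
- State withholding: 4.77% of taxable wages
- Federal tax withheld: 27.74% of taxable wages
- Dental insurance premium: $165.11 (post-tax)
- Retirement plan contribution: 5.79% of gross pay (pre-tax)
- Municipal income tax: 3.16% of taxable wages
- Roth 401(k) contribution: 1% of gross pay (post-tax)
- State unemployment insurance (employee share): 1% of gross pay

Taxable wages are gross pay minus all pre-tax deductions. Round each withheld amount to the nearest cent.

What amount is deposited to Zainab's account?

Retirement plan contribution: $3494.57 × 0.0579 = $202.34
Transit benefit: $251.16
Pre-tax total = $202.34 + $251.16 = $453.50
Taxable wages = $3494.57 − $453.50 = $3041.07
Municipal income tax: $3041.07 × 0.0316 = $96.10
State withholding: $3041.07 × 0.0477 = $145.06
Federal tax withheld: $3041.07 × 0.2774 = $843.59
State unemployment insurance (employee share): $3494.57 × 0.01 = $34.95
Roth 401(k) contribution: $3494.57 × 0.01 = $34.95
Dental insurance premium: $165.11
Total deductions = $202.34 + $251.16 + $96.10 + $145.06 + $843.59 + $34.95 + $34.95 + $165.11 = $1773.26
Net pay = $3494.57 − $1773.26 = $1721.31

$1721.31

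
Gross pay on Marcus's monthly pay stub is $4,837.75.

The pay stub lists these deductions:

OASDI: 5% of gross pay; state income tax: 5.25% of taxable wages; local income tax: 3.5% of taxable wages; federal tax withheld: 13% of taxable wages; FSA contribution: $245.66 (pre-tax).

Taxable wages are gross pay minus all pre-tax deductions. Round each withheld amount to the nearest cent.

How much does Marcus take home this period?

$3,351.43

FSA contribution: $245.66
Taxable wages = $4,837.75 − $245.66 = $4,592.09
State income tax: $4,592.09 × 0.0525 = $241.08
Local income tax: $4,592.09 × 0.035 = $160.72
Federal tax withheld: $4,592.09 × 0.13 = $596.97
OASDI: $4,837.75 × 0.05 = $241.89
Total deductions = $245.66 + $241.08 + $160.72 + $596.97 + $241.89 = $1,486.32
Net pay = $4,837.75 − $1,486.32 = $3,351.43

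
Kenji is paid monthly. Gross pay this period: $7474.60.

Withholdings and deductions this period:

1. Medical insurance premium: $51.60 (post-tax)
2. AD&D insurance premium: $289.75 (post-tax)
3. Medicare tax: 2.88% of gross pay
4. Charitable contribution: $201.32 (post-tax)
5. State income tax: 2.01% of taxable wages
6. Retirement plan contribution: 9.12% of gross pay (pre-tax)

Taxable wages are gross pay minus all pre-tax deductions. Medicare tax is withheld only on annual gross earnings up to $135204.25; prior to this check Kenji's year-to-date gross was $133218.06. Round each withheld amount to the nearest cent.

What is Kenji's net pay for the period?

$6056.51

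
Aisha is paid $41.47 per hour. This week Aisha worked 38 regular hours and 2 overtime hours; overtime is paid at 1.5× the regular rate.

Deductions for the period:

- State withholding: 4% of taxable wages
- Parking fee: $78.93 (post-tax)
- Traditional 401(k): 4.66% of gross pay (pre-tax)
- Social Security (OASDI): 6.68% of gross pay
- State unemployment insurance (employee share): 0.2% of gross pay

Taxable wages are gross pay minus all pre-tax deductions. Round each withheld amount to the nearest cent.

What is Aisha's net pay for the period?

Regular pay: 38 × $41.47 = $1,575.86
Overtime pay: 2 × $41.47 × 1.5 = $124.41
Gross pay = $1,575.86 + $124.41 = $1,700.27
Traditional 401(k): $1,700.27 × 0.0466 = $79.23
Taxable wages = $1,700.27 − $79.23 = $1,621.04
State withholding: $1,621.04 × 0.04 = $64.84
State unemployment insurance (employee share): $1,700.27 × 0.002 = $3.40
Social Security (OASDI): $1,700.27 × 0.0668 = $113.58
Parking fee: $78.93
Total deductions = $79.23 + $64.84 + $3.40 + $113.58 + $78.93 = $339.98
Net pay = $1,700.27 − $339.98 = $1,360.29

$1,360.29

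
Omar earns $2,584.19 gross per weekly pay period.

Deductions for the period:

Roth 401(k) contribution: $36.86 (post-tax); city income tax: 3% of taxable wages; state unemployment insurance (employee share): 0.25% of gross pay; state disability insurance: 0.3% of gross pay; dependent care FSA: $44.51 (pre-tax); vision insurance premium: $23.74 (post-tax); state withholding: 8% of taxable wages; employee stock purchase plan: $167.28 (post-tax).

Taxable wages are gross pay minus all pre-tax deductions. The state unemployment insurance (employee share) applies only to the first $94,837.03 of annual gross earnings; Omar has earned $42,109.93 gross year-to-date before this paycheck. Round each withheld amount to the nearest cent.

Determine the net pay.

Dependent care FSA: $44.51
Taxable wages = $2,584.19 − $44.51 = $2,539.68
City income tax: $2,539.68 × 0.03 = $76.19
State withholding: $2,539.68 × 0.08 = $203.17
State disability insurance: $2,584.19 × 0.003 = $7.75
State unemployment insurance (employee share): cap not yet reached, full $2,584.19 is subject → $2,584.19 × 0.0025 = $6.46
Roth 401(k) contribution: $36.86
Employee stock purchase plan: $167.28
Vision insurance premium: $23.74
Total deductions = $44.51 + $76.19 + $203.17 + $7.75 + $6.46 + $36.86 + $167.28 + $23.74 = $565.96
Net pay = $2,584.19 − $565.96 = $2,018.23

$2,018.23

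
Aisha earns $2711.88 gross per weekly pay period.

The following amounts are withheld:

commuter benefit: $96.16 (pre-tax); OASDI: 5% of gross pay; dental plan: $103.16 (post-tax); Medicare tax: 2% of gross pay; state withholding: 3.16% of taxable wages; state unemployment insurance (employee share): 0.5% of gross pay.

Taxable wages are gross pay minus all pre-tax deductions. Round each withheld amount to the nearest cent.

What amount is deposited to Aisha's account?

Commuter benefit: $96.16
Taxable wages = $2711.88 − $96.16 = $2615.72
State withholding: $2615.72 × 0.0316 = $82.66
OASDI: $2711.88 × 0.05 = $135.59
Medicare tax: $2711.88 × 0.02 = $54.24
State unemployment insurance (employee share): $2711.88 × 0.005 = $13.56
Dental plan: $103.16
Total deductions = $96.16 + $82.66 + $135.59 + $54.24 + $13.56 + $103.16 = $485.37
Net pay = $2711.88 − $485.37 = $2226.51

$2226.51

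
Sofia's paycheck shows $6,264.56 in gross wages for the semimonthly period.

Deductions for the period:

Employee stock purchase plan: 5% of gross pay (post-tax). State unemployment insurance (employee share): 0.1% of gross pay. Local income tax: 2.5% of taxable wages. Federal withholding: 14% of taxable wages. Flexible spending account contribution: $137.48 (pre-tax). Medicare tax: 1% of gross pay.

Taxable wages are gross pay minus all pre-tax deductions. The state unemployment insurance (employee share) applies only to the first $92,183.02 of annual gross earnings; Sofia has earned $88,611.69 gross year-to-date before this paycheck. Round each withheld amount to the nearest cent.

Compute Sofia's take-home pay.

Flexible spending account contribution: $137.48
Taxable wages = $6,264.56 − $137.48 = $6,127.08
Local income tax: $6,127.08 × 0.025 = $153.18
Federal withholding: $6,127.08 × 0.14 = $857.79
Medicare tax: $6,264.56 × 0.01 = $62.65
State unemployment insurance (employee share): only $92,183.02 − $88,611.69 = $3,571.33 of this check is subject → $3,571.33 × 0.001 = $3.57
Employee stock purchase plan: $6,264.56 × 0.05 = $313.23
Total deductions = $137.48 + $153.18 + $857.79 + $62.65 + $3.57 + $313.23 = $1,527.90
Net pay = $6,264.56 − $1,527.90 = $4,736.66

$4,736.66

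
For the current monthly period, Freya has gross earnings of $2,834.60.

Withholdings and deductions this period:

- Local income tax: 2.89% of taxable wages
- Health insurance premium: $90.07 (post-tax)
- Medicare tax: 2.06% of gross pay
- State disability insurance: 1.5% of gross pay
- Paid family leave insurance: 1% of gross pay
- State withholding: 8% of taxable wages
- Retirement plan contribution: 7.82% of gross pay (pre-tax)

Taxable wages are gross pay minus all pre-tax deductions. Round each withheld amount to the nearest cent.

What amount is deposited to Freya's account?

$2,109.06

Retirement plan contribution: $2,834.60 × 0.0782 = $221.67
Taxable wages = $2,834.60 − $221.67 = $2,612.93
State withholding: $2,612.93 × 0.08 = $209.03
Local income tax: $2,612.93 × 0.0289 = $75.51
Paid family leave insurance: $2,834.60 × 0.01 = $28.35
Medicare tax: $2,834.60 × 0.0206 = $58.39
State disability insurance: $2,834.60 × 0.015 = $42.52
Health insurance premium: $90.07
Total deductions = $221.67 + $209.03 + $75.51 + $28.35 + $58.39 + $42.52 + $90.07 = $725.54
Net pay = $2,834.60 − $725.54 = $2,109.06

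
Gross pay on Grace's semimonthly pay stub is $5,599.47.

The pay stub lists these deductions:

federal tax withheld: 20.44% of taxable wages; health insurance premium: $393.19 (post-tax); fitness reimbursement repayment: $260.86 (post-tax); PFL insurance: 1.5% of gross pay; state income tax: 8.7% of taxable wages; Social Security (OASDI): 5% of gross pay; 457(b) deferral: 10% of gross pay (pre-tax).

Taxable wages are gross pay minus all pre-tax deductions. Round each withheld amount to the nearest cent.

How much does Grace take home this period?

457(b) deferral: $5,599.47 × 0.1 = $559.95
Taxable wages = $5,599.47 − $559.95 = $5,039.52
Federal tax withheld: $5,039.52 × 0.2044 = $1,030.08
State income tax: $5,039.52 × 0.087 = $438.44
PFL insurance: $5,599.47 × 0.015 = $83.99
Social Security (OASDI): $5,599.47 × 0.05 = $279.97
Health insurance premium: $393.19
Fitness reimbursement repayment: $260.86
Total deductions = $559.95 + $1,030.08 + $438.44 + $83.99 + $279.97 + $393.19 + $260.86 = $3,046.48
Net pay = $5,599.47 − $3,046.48 = $2,552.99

$2,552.99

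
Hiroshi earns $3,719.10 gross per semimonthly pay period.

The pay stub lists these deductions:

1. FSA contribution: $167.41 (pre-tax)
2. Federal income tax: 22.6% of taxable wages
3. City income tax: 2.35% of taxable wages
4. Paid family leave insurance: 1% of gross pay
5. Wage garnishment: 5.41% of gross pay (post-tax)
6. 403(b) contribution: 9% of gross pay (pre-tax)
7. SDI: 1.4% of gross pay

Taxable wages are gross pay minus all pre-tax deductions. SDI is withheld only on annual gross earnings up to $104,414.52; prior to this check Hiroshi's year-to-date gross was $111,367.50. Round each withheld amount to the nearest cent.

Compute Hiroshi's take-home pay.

FSA contribution: $167.41
403(b) contribution: $3,719.10 × 0.09 = $334.72
Pre-tax total = $167.41 + $334.72 = $502.13
Taxable wages = $3,719.10 − $502.13 = $3,216.97
Federal income tax: $3,216.97 × 0.226 = $727.04
City income tax: $3,216.97 × 0.0235 = $75.60
Paid family leave insurance: $3,719.10 × 0.01 = $37.19
SDI: annual cap $104,414.52 already reached (YTD $111,367.50), so $0.00
Wage garnishment: $3,719.10 × 0.0541 = $201.20
Total deductions = $167.41 + $334.72 + $727.04 + $75.60 + $37.19 + $0.00 + $201.20 = $1,543.16
Net pay = $3,719.10 − $1,543.16 = $2,175.94

$2,175.94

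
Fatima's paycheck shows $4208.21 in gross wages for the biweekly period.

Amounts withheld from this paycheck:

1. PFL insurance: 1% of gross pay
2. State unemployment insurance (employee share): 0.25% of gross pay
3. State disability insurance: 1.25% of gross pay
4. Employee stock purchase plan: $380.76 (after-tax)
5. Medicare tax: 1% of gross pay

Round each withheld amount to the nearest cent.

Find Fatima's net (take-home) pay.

$3680.17

State disability insurance: $4208.21 × 0.0125 = $52.60
Medicare tax: $4208.21 × 0.01 = $42.08
PFL insurance: $4208.21 × 0.01 = $42.08
State unemployment insurance (employee share): $4208.21 × 0.0025 = $10.52
Employee stock purchase plan: $380.76
Total deductions = $52.60 + $42.08 + $42.08 + $10.52 + $380.76 = $528.04
Net pay = $4208.21 − $528.04 = $3680.17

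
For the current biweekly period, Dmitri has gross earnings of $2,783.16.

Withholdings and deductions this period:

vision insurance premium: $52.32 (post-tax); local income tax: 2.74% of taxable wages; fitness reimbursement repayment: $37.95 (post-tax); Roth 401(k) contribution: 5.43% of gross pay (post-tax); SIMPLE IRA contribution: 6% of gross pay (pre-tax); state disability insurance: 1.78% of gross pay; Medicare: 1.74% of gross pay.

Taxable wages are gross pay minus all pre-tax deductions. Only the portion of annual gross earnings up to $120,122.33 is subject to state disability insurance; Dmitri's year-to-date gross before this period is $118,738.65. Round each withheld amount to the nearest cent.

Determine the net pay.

$2,230.03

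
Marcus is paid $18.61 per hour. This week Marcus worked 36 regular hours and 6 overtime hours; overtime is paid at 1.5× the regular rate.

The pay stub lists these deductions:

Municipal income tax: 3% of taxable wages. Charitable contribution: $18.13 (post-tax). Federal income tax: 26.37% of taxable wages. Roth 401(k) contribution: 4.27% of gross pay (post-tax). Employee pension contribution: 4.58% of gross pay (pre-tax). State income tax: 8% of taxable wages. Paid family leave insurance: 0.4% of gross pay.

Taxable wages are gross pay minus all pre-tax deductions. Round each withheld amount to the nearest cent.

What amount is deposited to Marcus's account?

Regular pay: 36 × $18.61 = $669.96
Overtime pay: 6 × $18.61 × 1.5 = $167.49
Gross pay = $669.96 + $167.49 = $837.45
Employee pension contribution: $837.45 × 0.0458 = $38.36
Taxable wages = $837.45 − $38.36 = $799.09
Federal income tax: $799.09 × 0.2637 = $210.72
State income tax: $799.09 × 0.08 = $63.93
Municipal income tax: $799.09 × 0.03 = $23.97
Paid family leave insurance: $837.45 × 0.004 = $3.35
Roth 401(k) contribution: $837.45 × 0.0427 = $35.76
Charitable contribution: $18.13
Total deductions = $38.36 + $210.72 + $63.93 + $23.97 + $3.35 + $35.76 + $18.13 = $394.22
Net pay = $837.45 − $394.22 = $443.23

$443.23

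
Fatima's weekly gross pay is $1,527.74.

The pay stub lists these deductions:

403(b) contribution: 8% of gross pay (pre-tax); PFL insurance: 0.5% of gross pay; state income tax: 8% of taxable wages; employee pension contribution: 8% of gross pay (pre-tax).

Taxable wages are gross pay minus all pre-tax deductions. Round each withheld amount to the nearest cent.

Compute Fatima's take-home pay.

$1,173.00

403(b) contribution: $1,527.74 × 0.08 = $122.22
Employee pension contribution: $1,527.74 × 0.08 = $122.22
Pre-tax total = $122.22 + $122.22 = $244.44
Taxable wages = $1,527.74 − $244.44 = $1,283.30
State income tax: $1,283.30 × 0.08 = $102.66
PFL insurance: $1,527.74 × 0.005 = $7.64
Total deductions = $122.22 + $122.22 + $102.66 + $7.64 = $354.74
Net pay = $1,527.74 − $354.74 = $1,173.00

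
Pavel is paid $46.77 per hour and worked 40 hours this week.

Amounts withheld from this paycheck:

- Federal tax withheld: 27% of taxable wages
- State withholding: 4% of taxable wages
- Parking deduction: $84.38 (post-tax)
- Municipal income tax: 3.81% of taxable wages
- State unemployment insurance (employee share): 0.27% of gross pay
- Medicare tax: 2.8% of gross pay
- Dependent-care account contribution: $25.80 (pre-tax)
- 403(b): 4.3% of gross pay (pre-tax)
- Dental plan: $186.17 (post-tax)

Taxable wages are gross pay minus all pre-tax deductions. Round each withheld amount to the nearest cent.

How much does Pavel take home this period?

Gross pay: 40 × $46.77 = $1,870.80
403(b): $1,870.80 × 0.043 = $80.44
Dependent-care account contribution: $25.80
Pre-tax total = $80.44 + $25.80 = $106.24
Taxable wages = $1,870.80 − $106.24 = $1,764.56
State withholding: $1,764.56 × 0.04 = $70.58
Federal tax withheld: $1,764.56 × 0.27 = $476.43
Municipal income tax: $1,764.56 × 0.0381 = $67.23
Medicare tax: $1,870.80 × 0.028 = $52.38
State unemployment insurance (employee share): $1,870.80 × 0.0027 = $5.05
Parking deduction: $84.38
Dental plan: $186.17
Total deductions = $80.44 + $25.80 + $70.58 + $476.43 + $67.23 + $52.38 + $5.05 + $84.38 + $186.17 = $1,048.46
Net pay = $1,870.80 − $1,048.46 = $822.34

$822.34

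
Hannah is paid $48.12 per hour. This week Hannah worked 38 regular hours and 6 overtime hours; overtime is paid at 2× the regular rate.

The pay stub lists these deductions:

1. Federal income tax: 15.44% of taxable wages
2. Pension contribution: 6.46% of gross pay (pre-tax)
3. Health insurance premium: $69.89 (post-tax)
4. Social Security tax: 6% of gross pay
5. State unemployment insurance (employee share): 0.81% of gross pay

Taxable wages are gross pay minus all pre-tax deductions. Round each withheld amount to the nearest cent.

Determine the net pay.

$1669.34

Regular pay: 38 × $48.12 = $1828.56
Overtime pay: 6 × $48.12 × 2 = $577.44
Gross pay = $1828.56 + $577.44 = $2406.00
Pension contribution: $2406.00 × 0.0646 = $155.43
Taxable wages = $2406.00 − $155.43 = $2250.57
Federal income tax: $2250.57 × 0.1544 = $347.49
State unemployment insurance (employee share): $2406.00 × 0.0081 = $19.49
Social Security tax: $2406.00 × 0.06 = $144.36
Health insurance premium: $69.89
Total deductions = $155.43 + $347.49 + $19.49 + $144.36 + $69.89 = $736.66
Net pay = $2406.00 − $736.66 = $1669.34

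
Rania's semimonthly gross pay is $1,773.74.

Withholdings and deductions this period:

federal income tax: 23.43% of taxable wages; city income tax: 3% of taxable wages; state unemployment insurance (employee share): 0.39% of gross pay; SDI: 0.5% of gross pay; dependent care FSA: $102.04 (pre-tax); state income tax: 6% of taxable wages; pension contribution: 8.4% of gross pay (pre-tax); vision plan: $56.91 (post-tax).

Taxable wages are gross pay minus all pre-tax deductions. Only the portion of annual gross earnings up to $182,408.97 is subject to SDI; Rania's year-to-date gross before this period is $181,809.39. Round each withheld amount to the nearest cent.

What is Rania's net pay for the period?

$962.07

Dependent care FSA: $102.04
Pension contribution: $1,773.74 × 0.084 = $148.99
Pre-tax total = $102.04 + $148.99 = $251.03
Taxable wages = $1,773.74 − $251.03 = $1,522.71
State income tax: $1,522.71 × 0.06 = $91.36
Federal income tax: $1,522.71 × 0.2343 = $356.77
City income tax: $1,522.71 × 0.03 = $45.68
SDI: only $182,408.97 − $181,809.39 = $599.58 of this check is subject → $599.58 × 0.005 = $3.00
State unemployment insurance (employee share): $1,773.74 × 0.0039 = $6.92
Vision plan: $56.91
Total deductions = $102.04 + $148.99 + $91.36 + $356.77 + $45.68 + $3.00 + $6.92 + $56.91 = $811.67
Net pay = $1,773.74 − $811.67 = $962.07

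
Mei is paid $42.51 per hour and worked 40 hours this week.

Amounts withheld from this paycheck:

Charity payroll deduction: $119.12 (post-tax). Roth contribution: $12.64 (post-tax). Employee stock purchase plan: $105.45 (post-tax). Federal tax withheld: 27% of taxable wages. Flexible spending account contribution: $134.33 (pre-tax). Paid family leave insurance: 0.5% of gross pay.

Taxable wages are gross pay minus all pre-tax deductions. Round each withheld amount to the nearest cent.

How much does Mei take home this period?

$897.52

Gross pay: 40 × $42.51 = $1,700.40
Flexible spending account contribution: $134.33
Taxable wages = $1,700.40 − $134.33 = $1,566.07
Federal tax withheld: $1,566.07 × 0.27 = $422.84
Paid family leave insurance: $1,700.40 × 0.005 = $8.50
Roth contribution: $12.64
Employee stock purchase plan: $105.45
Charity payroll deduction: $119.12
Total deductions = $134.33 + $422.84 + $8.50 + $12.64 + $105.45 + $119.12 = $802.88
Net pay = $1,700.40 − $802.88 = $897.52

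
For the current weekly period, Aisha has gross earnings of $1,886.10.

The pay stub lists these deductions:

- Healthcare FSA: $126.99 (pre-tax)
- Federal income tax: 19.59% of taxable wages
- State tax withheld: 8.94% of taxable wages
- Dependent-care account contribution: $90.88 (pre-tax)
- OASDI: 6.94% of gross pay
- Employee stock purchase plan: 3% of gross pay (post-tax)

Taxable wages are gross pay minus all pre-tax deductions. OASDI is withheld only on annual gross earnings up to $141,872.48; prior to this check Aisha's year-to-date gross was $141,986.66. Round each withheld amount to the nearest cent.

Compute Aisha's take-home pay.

Healthcare FSA: $126.99
Dependent-care account contribution: $90.88
Pre-tax total = $126.99 + $90.88 = $217.87
Taxable wages = $1,886.10 − $217.87 = $1,668.23
State tax withheld: $1,668.23 × 0.0894 = $149.14
Federal income tax: $1,668.23 × 0.1959 = $326.81
OASDI: annual cap $141,872.48 already reached (YTD $141,986.66), so $0.00
Employee stock purchase plan: $1,886.10 × 0.03 = $56.58
Total deductions = $126.99 + $90.88 + $149.14 + $326.81 + $0.00 + $56.58 = $750.40
Net pay = $1,886.10 − $750.40 = $1,135.70

$1,135.70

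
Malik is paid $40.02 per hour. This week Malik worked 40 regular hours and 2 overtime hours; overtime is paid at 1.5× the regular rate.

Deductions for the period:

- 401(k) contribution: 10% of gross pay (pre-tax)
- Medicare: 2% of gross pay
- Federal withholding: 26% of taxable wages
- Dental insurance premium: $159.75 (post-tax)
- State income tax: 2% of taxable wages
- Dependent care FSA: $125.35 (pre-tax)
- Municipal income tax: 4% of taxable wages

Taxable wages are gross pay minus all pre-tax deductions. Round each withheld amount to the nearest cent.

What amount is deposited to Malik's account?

Regular pay: 40 × $40.02 = $1,600.80
Overtime pay: 2 × $40.02 × 1.5 = $120.06
Gross pay = $1,600.80 + $120.06 = $1,720.86
Dependent care FSA: $125.35
401(k) contribution: $1,720.86 × 0.1 = $172.09
Pre-tax total = $125.35 + $172.09 = $297.44
Taxable wages = $1,720.86 − $297.44 = $1,423.42
Municipal income tax: $1,423.42 × 0.04 = $56.94
Federal withholding: $1,423.42 × 0.26 = $370.09
State income tax: $1,423.42 × 0.02 = $28.47
Medicare: $1,720.86 × 0.02 = $34.42
Dental insurance premium: $159.75
Total deductions = $125.35 + $172.09 + $56.94 + $370.09 + $28.47 + $34.42 + $159.75 = $947.11
Net pay = $1,720.86 − $947.11 = $773.75

$773.75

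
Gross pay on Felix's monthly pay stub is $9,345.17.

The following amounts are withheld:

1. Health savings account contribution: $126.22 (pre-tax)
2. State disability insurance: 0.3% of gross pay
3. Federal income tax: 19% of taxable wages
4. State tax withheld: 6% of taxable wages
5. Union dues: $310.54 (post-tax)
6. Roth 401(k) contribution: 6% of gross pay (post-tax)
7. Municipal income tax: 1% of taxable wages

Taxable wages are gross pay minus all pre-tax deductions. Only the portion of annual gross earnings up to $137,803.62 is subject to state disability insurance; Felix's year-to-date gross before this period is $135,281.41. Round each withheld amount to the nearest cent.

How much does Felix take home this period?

$5,943.20

Health savings account contribution: $126.22
Taxable wages = $9,345.17 − $126.22 = $9,218.95
State tax withheld: $9,218.95 × 0.06 = $553.14
Municipal income tax: $9,218.95 × 0.01 = $92.19
Federal income tax: $9,218.95 × 0.19 = $1,751.60
State disability insurance: only $137,803.62 − $135,281.41 = $2,522.21 of this check is subject → $2,522.21 × 0.003 = $7.57
Roth 401(k) contribution: $9,345.17 × 0.06 = $560.71
Union dues: $310.54
Total deductions = $126.22 + $553.14 + $92.19 + $1,751.60 + $7.57 + $560.71 + $310.54 = $3,401.97
Net pay = $9,345.17 − $3,401.97 = $5,943.20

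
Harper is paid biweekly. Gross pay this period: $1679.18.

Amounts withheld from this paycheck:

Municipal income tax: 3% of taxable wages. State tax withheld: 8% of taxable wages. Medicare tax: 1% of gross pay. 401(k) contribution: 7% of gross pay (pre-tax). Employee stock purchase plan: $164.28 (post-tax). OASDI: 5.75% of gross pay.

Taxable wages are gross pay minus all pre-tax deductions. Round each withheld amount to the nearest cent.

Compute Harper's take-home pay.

401(k) contribution: $1679.18 × 0.07 = $117.54
Taxable wages = $1679.18 − $117.54 = $1561.64
Municipal income tax: $1561.64 × 0.03 = $46.85
State tax withheld: $1561.64 × 0.08 = $124.93
Medicare tax: $1679.18 × 0.01 = $16.79
OASDI: $1679.18 × 0.0575 = $96.55
Employee stock purchase plan: $164.28
Total deductions = $117.54 + $46.85 + $124.93 + $16.79 + $96.55 + $164.28 = $566.94
Net pay = $1679.18 − $566.94 = $1112.24

$1112.24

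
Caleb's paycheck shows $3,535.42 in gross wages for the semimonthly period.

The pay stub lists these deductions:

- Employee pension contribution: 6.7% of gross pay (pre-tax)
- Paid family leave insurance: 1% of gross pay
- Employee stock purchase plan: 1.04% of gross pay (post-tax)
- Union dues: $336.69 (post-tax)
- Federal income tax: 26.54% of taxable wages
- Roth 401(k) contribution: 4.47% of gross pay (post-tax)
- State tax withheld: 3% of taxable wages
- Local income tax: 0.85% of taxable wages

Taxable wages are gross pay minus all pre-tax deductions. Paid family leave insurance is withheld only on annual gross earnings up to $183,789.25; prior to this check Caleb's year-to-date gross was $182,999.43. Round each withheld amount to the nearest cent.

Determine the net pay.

$1,756.72

Employee pension contribution: $3,535.42 × 0.067 = $236.87
Taxable wages = $3,535.42 − $236.87 = $3,298.55
Local income tax: $3,298.55 × 0.0085 = $28.04
State tax withheld: $3,298.55 × 0.03 = $98.96
Federal income tax: $3,298.55 × 0.2654 = $875.44
Paid family leave insurance: only $183,789.25 − $182,999.43 = $789.82 of this check is subject → $789.82 × 0.01 = $7.90
Roth 401(k) contribution: $3,535.42 × 0.0447 = $158.03
Employee stock purchase plan: $3,535.42 × 0.0104 = $36.77
Union dues: $336.69
Total deductions = $236.87 + $28.04 + $98.96 + $875.44 + $7.90 + $158.03 + $36.77 + $336.69 = $1,778.70
Net pay = $3,535.42 − $1,778.70 = $1,756.72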